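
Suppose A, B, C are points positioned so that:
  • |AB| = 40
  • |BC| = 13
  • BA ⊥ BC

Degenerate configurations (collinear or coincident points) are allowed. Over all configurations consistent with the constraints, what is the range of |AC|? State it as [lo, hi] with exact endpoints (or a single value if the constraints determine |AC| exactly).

|AC| = √(1769)  (≈ 42.0595)

|AB| ∈ {40}
|BC| ∈ {13}
|AC| ∈ {√(1769)}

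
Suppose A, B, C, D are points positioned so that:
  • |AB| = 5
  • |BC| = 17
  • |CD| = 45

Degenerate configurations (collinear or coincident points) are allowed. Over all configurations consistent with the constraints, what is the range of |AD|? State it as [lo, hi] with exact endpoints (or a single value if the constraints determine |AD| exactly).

|AB| ∈ {5}
|BC| ∈ {17}
|CD| ∈ {45}
|AC| ∈ [12, 22]
|BD| ∈ [28, 62]
|AD| ∈ [23, 67]

|AD| ∈ [23, 67]  (≈ [23.0000, 67.0000])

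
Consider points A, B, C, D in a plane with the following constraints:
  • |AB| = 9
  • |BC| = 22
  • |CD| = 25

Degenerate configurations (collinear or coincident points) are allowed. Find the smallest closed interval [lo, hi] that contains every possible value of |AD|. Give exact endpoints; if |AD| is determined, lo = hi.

|AD| ∈ [0, 56]  (≈ [0.0000, 56.0000])

|AB| ∈ {9}
|BC| ∈ {22}
|CD| ∈ {25}
|AC| ∈ [13, 31]
|BD| ∈ [3, 47]
|AD| ∈ [0, 56]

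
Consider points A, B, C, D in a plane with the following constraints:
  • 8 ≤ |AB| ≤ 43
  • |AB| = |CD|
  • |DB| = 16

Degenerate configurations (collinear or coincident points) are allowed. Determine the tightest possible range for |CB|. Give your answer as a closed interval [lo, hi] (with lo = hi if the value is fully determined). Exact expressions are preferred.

|AB| ∈ [8, 43]
|BD| ∈ {16}
|CD| ∈ [8, 43]
|AD| ∈ [0, 59]
|BC| ∈ [0, 59]
|AC| ∈ [0, 102]

|CB| ∈ [0, 59]  (≈ [0.0000, 59.0000])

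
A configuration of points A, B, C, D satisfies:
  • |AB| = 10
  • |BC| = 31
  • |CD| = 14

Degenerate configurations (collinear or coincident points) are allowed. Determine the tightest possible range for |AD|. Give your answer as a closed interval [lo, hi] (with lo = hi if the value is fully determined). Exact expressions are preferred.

|AD| ∈ [7, 55]  (≈ [7.0000, 55.0000])

|AB| ∈ {10}
|BC| ∈ {31}
|CD| ∈ {14}
|AC| ∈ [21, 41]
|BD| ∈ [17, 45]
|AD| ∈ [7, 55]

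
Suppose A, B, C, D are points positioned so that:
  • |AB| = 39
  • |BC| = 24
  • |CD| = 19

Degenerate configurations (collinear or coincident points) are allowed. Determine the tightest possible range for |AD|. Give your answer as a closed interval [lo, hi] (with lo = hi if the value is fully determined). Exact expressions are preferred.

|AD| ∈ [0, 82]  (≈ [0.0000, 82.0000])

|AB| ∈ {39}
|BC| ∈ {24}
|CD| ∈ {19}
|AC| ∈ [15, 63]
|BD| ∈ [5, 43]
|AD| ∈ [0, 82]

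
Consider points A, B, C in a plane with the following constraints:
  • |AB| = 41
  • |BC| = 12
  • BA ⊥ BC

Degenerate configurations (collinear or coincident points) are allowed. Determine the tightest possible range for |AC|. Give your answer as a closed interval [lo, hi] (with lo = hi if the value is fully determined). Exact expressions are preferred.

|AC| = 5·√(73)  (≈ 42.7200)

|AB| ∈ {41}
|BC| ∈ {12}
|AC| ∈ {5·√(73)}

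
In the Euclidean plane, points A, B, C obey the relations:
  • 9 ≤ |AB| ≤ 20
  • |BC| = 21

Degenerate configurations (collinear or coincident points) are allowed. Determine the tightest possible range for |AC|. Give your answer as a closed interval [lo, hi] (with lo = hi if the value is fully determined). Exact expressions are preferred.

|AC| ∈ [1, 41]  (≈ [1.0000, 41.0000])

|AB| ∈ [9, 20]
|BC| ∈ {21}
|AC| ∈ [1, 41]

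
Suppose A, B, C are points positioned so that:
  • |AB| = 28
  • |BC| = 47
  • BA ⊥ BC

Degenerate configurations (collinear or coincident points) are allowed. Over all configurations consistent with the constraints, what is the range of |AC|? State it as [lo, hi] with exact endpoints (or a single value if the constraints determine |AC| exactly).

|AC| = √(2993)  (≈ 54.7083)

|AB| ∈ {28}
|BC| ∈ {47}
|AC| ∈ {√(2993)}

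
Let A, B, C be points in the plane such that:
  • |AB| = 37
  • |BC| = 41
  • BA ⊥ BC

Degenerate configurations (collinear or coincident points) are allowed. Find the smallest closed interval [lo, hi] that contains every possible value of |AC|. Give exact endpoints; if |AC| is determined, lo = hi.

|AC| = 5·√(122)  (≈ 55.2268)

|AB| ∈ {37}
|BC| ∈ {41}
|AC| ∈ {5·√(122)}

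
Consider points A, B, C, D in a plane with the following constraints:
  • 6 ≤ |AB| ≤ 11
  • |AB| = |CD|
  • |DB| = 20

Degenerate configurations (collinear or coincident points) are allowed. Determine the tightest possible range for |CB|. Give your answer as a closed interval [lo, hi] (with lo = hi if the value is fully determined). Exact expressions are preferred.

|AB| ∈ [6, 11]
|BD| ∈ {20}
|CD| ∈ [6, 11]
|AD| ∈ [9, 31]
|BC| ∈ [9, 31]
|AC| ∈ [0, 42]

|CB| ∈ [9, 31]  (≈ [9.0000, 31.0000])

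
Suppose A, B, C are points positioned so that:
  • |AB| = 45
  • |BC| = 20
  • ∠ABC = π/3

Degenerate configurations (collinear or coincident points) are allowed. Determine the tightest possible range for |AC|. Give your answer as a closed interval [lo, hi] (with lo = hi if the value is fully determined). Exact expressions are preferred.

|AB| ∈ {45}
|BC| ∈ {20}
|AC| ∈ {5·√(61)}

|AC| = 5·√(61)  (≈ 39.0512)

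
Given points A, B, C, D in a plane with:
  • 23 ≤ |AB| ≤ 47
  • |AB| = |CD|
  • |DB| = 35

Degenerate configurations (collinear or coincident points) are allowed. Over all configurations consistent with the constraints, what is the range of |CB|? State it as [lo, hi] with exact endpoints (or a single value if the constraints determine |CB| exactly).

|AB| ∈ [23, 47]
|BD| ∈ {35}
|CD| ∈ [23, 47]
|AD| ∈ [0, 82]
|BC| ∈ [0, 82]
|AC| ∈ [0, 129]

|CB| ∈ [0, 82]  (≈ [0.0000, 82.0000])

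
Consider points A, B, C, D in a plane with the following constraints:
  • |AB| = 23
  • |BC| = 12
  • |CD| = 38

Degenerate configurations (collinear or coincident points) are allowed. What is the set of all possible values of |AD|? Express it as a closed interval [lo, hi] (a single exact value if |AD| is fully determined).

|AB| ∈ {23}
|BC| ∈ {12}
|CD| ∈ {38}
|AC| ∈ [11, 35]
|BD| ∈ [26, 50]
|AD| ∈ [3, 73]

|AD| ∈ [3, 73]  (≈ [3.0000, 73.0000])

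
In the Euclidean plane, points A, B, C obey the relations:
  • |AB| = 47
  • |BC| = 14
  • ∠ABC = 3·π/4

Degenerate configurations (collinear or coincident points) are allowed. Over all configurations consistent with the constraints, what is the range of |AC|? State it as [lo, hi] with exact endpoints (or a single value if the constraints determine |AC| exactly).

|AC| = √(658·√(2) + 2405)  (≈ 57.7542)

|AB| ∈ {47}
|BC| ∈ {14}
|AC| ∈ {√(658·√(2) + 2405)}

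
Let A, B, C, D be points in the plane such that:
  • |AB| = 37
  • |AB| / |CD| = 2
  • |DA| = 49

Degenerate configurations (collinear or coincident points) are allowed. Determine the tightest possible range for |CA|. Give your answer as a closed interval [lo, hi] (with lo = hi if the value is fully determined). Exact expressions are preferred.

|AB| ∈ {37}
|AD| ∈ {49}
|CD| ∈ {37/2}
|BD| ∈ [12, 86]
|AC| ∈ [61/2, 135/2]
|BC| ∈ [0, 209/2]

|CA| ∈ [61/2, 135/2]  (≈ [30.5000, 67.5000])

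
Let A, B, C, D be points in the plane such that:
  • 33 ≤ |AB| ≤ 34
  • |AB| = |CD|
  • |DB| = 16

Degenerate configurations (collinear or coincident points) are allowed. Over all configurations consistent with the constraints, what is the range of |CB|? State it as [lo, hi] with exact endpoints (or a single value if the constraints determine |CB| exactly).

|AB| ∈ [33, 34]
|BD| ∈ {16}
|CD| ∈ [33, 34]
|AD| ∈ [17, 50]
|BC| ∈ [17, 50]
|AC| ∈ [0, 84]

|CB| ∈ [17, 50]  (≈ [17.0000, 50.0000])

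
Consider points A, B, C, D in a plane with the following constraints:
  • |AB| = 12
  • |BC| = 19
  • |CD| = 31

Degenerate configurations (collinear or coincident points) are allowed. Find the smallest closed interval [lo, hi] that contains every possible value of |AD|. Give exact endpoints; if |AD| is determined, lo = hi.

|AD| ∈ [0, 62]  (≈ [0.0000, 62.0000])

|AB| ∈ {12}
|BC| ∈ {19}
|CD| ∈ {31}
|AC| ∈ [7, 31]
|BD| ∈ [12, 50]
|AD| ∈ [0, 62]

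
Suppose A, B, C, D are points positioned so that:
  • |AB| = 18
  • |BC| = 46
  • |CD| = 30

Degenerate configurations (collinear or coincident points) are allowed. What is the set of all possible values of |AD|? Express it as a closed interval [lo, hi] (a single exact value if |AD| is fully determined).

|AD| ∈ [0, 94]  (≈ [0.0000, 94.0000])

|AB| ∈ {18}
|BC| ∈ {46}
|CD| ∈ {30}
|AC| ∈ [28, 64]
|BD| ∈ [16, 76]
|AD| ∈ [0, 94]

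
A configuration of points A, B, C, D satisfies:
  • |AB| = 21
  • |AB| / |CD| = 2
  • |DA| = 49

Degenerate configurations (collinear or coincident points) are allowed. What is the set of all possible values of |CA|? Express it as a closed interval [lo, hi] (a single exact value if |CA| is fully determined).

|AB| ∈ {21}
|AD| ∈ {49}
|CD| ∈ {21/2}
|BD| ∈ [28, 70]
|AC| ∈ [77/2, 119/2]
|BC| ∈ [35/2, 161/2]

|CA| ∈ [77/2, 119/2]  (≈ [38.5000, 59.5000])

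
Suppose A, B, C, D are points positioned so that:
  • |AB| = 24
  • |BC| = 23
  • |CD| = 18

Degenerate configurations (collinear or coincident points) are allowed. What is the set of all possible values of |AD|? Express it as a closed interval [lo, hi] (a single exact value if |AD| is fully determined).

|AB| ∈ {24}
|BC| ∈ {23}
|CD| ∈ {18}
|AC| ∈ [1, 47]
|BD| ∈ [5, 41]
|AD| ∈ [0, 65]

|AD| ∈ [0, 65]  (≈ [0.0000, 65.0000])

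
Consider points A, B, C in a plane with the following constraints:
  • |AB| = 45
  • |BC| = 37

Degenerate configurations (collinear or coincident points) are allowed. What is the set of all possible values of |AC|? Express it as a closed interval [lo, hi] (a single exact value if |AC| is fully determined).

|AC| ∈ [8, 82]  (≈ [8.0000, 82.0000])

|AB| ∈ {45}
|BC| ∈ {37}
|AC| ∈ [8, 82]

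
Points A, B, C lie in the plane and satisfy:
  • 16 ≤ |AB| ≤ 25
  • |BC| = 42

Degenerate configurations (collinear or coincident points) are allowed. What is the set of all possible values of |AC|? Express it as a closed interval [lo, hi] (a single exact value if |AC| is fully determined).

|AC| ∈ [17, 67]  (≈ [17.0000, 67.0000])

|AB| ∈ [16, 25]
|BC| ∈ {42}
|AC| ∈ [17, 67]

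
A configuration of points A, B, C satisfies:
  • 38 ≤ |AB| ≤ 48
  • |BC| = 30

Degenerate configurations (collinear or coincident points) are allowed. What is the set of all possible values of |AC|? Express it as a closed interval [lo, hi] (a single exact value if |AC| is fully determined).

|AB| ∈ [38, 48]
|BC| ∈ {30}
|AC| ∈ [8, 78]

|AC| ∈ [8, 78]  (≈ [8.0000, 78.0000])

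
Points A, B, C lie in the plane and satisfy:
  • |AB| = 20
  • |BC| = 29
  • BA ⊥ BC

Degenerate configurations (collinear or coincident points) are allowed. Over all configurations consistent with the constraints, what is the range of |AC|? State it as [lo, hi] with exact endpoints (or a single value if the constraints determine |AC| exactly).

|AB| ∈ {20}
|BC| ∈ {29}
|AC| ∈ {√(1241)}

|AC| = √(1241)  (≈ 35.2278)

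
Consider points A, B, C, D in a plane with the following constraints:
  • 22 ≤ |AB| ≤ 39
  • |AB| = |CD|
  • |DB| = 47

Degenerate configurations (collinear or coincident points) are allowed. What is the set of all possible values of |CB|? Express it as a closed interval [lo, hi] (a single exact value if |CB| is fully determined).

|CB| ∈ [8, 86]  (≈ [8.0000, 86.0000])

|AB| ∈ [22, 39]
|BD| ∈ {47}
|CD| ∈ [22, 39]
|AD| ∈ [8, 86]
|BC| ∈ [8, 86]
|AC| ∈ [0, 125]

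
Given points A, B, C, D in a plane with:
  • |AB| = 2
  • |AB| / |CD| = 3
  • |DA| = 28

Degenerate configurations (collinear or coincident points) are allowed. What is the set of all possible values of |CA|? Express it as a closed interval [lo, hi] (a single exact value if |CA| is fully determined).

|AB| ∈ {2}
|AD| ∈ {28}
|CD| ∈ {2/3}
|BD| ∈ [26, 30]
|AC| ∈ [82/3, 86/3]
|BC| ∈ [76/3, 92/3]

|CA| ∈ [82/3, 86/3]  (≈ [27.3333, 28.6667])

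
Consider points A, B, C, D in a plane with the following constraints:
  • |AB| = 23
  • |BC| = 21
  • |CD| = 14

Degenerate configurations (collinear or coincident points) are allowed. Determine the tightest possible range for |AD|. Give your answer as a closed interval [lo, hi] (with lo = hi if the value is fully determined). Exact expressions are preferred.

|AD| ∈ [0, 58]  (≈ [0.0000, 58.0000])

|AB| ∈ {23}
|BC| ∈ {21}
|CD| ∈ {14}
|AC| ∈ [2, 44]
|BD| ∈ [7, 35]
|AD| ∈ [0, 58]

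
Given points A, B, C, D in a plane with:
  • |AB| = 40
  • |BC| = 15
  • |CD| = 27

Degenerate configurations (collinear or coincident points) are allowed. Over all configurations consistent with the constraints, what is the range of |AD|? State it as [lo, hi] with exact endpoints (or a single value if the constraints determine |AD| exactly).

|AD| ∈ [0, 82]  (≈ [0.0000, 82.0000])

|AB| ∈ {40}
|BC| ∈ {15}
|CD| ∈ {27}
|AC| ∈ [25, 55]
|BD| ∈ [12, 42]
|AD| ∈ [0, 82]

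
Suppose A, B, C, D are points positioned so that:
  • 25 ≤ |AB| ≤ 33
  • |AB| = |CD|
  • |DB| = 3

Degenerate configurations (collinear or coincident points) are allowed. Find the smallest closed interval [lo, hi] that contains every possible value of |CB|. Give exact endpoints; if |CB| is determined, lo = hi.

|AB| ∈ [25, 33]
|BD| ∈ {3}
|CD| ∈ [25, 33]
|AD| ∈ [22, 36]
|BC| ∈ [22, 36]
|AC| ∈ [0, 69]

|CB| ∈ [22, 36]  (≈ [22.0000, 36.0000])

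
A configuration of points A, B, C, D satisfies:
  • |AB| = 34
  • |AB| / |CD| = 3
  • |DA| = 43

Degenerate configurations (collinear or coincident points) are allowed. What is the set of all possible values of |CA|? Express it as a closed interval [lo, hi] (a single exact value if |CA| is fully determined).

|AB| ∈ {34}
|AD| ∈ {43}
|CD| ∈ {34/3}
|BD| ∈ [9, 77]
|AC| ∈ [95/3, 163/3]
|BC| ∈ [0, 265/3]

|CA| ∈ [95/3, 163/3]  (≈ [31.6667, 54.3333])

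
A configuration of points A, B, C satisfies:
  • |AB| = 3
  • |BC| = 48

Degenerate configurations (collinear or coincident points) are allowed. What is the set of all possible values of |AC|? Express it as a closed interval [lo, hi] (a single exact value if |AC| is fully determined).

|AC| ∈ [45, 51]  (≈ [45.0000, 51.0000])

|AB| ∈ {3}
|BC| ∈ {48}
|AC| ∈ [45, 51]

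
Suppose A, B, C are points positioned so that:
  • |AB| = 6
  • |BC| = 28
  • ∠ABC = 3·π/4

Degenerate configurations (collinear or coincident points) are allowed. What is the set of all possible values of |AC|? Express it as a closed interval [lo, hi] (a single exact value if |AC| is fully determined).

|AC| = 2·√(42·√(2) + 205)  (≈ 32.5206)

|AB| ∈ {6}
|BC| ∈ {28}
|AC| ∈ {2·√(42·√(2) + 205)}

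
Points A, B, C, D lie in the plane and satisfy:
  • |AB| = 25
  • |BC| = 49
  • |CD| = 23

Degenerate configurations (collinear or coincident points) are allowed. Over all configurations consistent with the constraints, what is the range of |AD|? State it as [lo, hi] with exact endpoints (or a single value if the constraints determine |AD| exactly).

|AB| ∈ {25}
|BC| ∈ {49}
|CD| ∈ {23}
|AC| ∈ [24, 74]
|BD| ∈ [26, 72]
|AD| ∈ [1, 97]

|AD| ∈ [1, 97]  (≈ [1.0000, 97.0000])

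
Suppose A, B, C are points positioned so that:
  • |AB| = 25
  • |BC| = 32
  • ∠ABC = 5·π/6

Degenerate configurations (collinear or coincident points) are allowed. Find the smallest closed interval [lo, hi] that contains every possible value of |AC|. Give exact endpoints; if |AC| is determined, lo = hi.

|AB| ∈ {25}
|BC| ∈ {32}
|AC| ∈ {√(800·√(3) + 1649)}

|AC| = √(800·√(3) + 1649)  (≈ 55.0876)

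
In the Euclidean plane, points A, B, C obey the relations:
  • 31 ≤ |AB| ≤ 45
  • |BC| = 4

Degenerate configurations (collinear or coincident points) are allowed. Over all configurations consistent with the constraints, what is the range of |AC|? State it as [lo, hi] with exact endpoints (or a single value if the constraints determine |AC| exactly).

|AB| ∈ [31, 45]
|BC| ∈ {4}
|AC| ∈ [27, 49]

|AC| ∈ [27, 49]  (≈ [27.0000, 49.0000])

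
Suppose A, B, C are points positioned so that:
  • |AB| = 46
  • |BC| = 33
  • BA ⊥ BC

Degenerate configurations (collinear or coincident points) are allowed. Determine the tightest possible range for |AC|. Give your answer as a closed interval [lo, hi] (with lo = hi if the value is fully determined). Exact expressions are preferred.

|AC| = √(3205)  (≈ 56.6127)

|AB| ∈ {46}
|BC| ∈ {33}
|AC| ∈ {√(3205)}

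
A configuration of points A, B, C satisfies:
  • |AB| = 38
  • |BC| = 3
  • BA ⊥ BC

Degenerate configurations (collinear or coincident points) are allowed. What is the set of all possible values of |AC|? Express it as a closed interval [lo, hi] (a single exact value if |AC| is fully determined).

|AC| = √(1453)  (≈ 38.1182)

|AB| ∈ {38}
|BC| ∈ {3}
|AC| ∈ {√(1453)}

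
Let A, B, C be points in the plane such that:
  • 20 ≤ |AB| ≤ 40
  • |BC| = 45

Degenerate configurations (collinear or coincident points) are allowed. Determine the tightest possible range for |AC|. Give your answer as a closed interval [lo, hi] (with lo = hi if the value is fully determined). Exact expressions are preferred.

|AB| ∈ [20, 40]
|BC| ∈ {45}
|AC| ∈ [5, 85]

|AC| ∈ [5, 85]  (≈ [5.0000, 85.0000])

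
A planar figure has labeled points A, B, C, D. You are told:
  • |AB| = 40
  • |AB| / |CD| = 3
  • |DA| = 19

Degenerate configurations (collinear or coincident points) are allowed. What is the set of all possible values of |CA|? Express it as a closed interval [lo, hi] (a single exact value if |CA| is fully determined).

|CA| ∈ [17/3, 97/3]  (≈ [5.6667, 32.3333])

|AB| ∈ {40}
|AD| ∈ {19}
|CD| ∈ {40/3}
|BD| ∈ [21, 59]
|AC| ∈ [17/3, 97/3]
|BC| ∈ [23/3, 217/3]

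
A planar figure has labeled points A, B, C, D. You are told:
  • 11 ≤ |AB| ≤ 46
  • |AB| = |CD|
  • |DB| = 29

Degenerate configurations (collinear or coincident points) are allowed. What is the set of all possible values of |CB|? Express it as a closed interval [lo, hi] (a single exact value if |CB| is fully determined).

|CB| ∈ [0, 75]  (≈ [0.0000, 75.0000])

|AB| ∈ [11, 46]
|BD| ∈ {29}
|CD| ∈ [11, 46]
|AD| ∈ [0, 75]
|BC| ∈ [0, 75]
|AC| ∈ [0, 121]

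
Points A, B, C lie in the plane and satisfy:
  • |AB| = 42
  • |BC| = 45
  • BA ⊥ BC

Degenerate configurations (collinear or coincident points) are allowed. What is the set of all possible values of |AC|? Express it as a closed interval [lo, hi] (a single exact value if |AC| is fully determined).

|AB| ∈ {42}
|BC| ∈ {45}
|AC| ∈ {3·√(421)}

|AC| = 3·√(421)  (≈ 61.5549)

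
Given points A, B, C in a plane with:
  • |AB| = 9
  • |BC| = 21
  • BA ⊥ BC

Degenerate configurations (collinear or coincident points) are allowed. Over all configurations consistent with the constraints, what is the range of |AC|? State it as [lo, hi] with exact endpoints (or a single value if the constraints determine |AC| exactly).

|AB| ∈ {9}
|BC| ∈ {21}
|AC| ∈ {3·√(58)}

|AC| = 3·√(58)  (≈ 22.8473)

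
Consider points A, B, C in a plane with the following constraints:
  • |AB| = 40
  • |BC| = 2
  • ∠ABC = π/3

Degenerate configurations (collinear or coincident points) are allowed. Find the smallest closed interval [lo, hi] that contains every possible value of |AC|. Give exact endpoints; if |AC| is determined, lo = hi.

|AB| ∈ {40}
|BC| ∈ {2}
|AC| ∈ {2·√(381)}

|AC| = 2·√(381)  (≈ 39.0384)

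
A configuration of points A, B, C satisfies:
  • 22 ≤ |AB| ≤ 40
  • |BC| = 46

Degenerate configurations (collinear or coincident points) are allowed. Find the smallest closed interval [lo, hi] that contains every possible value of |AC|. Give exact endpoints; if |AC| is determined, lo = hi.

|AC| ∈ [6, 86]  (≈ [6.0000, 86.0000])

|AB| ∈ [22, 40]
|BC| ∈ {46}
|AC| ∈ [6, 86]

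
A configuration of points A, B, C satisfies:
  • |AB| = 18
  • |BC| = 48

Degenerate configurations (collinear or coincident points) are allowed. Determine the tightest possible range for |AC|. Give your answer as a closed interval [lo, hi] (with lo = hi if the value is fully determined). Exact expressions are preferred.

|AB| ∈ {18}
|BC| ∈ {48}
|AC| ∈ [30, 66]

|AC| ∈ [30, 66]  (≈ [30.0000, 66.0000])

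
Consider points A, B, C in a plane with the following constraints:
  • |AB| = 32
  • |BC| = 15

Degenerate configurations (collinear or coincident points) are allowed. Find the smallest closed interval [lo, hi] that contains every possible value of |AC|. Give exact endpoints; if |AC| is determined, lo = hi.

|AB| ∈ {32}
|BC| ∈ {15}
|AC| ∈ [17, 47]

|AC| ∈ [17, 47]  (≈ [17.0000, 47.0000])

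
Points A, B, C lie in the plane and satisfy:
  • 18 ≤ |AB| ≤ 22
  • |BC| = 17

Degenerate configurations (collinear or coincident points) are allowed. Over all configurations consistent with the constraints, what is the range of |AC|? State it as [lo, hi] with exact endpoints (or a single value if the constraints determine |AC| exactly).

|AC| ∈ [1, 39]  (≈ [1.0000, 39.0000])

|AB| ∈ [18, 22]
|BC| ∈ {17}
|AC| ∈ [1, 39]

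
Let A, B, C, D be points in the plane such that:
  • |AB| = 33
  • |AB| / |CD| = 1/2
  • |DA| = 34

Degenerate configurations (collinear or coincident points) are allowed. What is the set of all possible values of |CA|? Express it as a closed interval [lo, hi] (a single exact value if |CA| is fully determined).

|CA| ∈ [32, 100]  (≈ [32.0000, 100.0000])

|AB| ∈ {33}
|AD| ∈ {34}
|CD| ∈ {66}
|BD| ∈ [1, 67]
|AC| ∈ [32, 100]
|BC| ∈ [0, 133]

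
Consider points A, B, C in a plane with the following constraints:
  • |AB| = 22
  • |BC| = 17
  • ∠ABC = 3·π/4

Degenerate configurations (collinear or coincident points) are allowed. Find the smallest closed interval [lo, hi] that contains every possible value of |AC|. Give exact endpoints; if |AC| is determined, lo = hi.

|AB| ∈ {22}
|BC| ∈ {17}
|AC| ∈ {√(374·√(2) + 773)}

|AC| = √(374·√(2) + 773)  (≈ 36.0821)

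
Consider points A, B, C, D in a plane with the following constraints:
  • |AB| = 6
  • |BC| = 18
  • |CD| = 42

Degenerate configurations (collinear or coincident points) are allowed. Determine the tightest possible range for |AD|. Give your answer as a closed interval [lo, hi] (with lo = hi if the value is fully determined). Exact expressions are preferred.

|AD| ∈ [18, 66]  (≈ [18.0000, 66.0000])

|AB| ∈ {6}
|BC| ∈ {18}
|CD| ∈ {42}
|AC| ∈ [12, 24]
|BD| ∈ [24, 60]
|AD| ∈ [18, 66]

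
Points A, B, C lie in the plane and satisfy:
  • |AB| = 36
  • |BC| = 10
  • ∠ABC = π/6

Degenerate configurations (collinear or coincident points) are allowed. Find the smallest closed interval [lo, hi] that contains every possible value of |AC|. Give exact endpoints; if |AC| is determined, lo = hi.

|AC| = 2·√(349 - 90·√(3))  (≈ 27.7932)

|AB| ∈ {36}
|BC| ∈ {10}
|AC| ∈ {2·√(349 - 90·√(3))}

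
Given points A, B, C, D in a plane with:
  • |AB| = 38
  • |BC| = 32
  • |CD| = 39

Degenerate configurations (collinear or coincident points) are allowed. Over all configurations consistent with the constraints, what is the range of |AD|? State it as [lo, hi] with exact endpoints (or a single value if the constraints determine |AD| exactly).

|AD| ∈ [0, 109]  (≈ [0.0000, 109.0000])

|AB| ∈ {38}
|BC| ∈ {32}
|CD| ∈ {39}
|AC| ∈ [6, 70]
|BD| ∈ [7, 71]
|AD| ∈ [0, 109]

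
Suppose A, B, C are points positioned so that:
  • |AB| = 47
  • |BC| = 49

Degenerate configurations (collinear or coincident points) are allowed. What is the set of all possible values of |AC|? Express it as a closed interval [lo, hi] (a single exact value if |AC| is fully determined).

|AB| ∈ {47}
|BC| ∈ {49}
|AC| ∈ [2, 96]

|AC| ∈ [2, 96]  (≈ [2.0000, 96.0000])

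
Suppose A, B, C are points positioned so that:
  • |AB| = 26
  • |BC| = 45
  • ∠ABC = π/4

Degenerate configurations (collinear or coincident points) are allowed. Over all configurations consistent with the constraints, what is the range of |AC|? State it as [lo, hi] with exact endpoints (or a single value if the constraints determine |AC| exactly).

|AC| = √(2701 - 1170·√(2))  (≈ 32.3476)

|AB| ∈ {26}
|BC| ∈ {45}
|AC| ∈ {√(2701 - 1170·√(2))}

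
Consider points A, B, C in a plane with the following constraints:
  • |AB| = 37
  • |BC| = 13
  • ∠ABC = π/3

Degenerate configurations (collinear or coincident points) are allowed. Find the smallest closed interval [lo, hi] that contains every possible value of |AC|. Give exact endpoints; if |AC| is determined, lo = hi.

|AB| ∈ {37}
|BC| ∈ {13}
|AC| ∈ {√(1057)}

|AC| = √(1057)  (≈ 32.5115)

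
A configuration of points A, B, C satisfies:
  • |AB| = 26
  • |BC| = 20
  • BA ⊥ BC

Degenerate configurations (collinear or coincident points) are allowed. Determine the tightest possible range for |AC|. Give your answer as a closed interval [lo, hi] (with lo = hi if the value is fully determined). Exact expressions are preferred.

|AB| ∈ {26}
|BC| ∈ {20}
|AC| ∈ {2·√(269)}

|AC| = 2·√(269)  (≈ 32.8024)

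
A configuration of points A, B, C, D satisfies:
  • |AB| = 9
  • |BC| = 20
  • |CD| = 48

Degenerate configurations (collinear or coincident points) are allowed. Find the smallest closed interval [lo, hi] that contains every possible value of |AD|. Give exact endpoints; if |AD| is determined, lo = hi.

|AB| ∈ {9}
|BC| ∈ {20}
|CD| ∈ {48}
|AC| ∈ [11, 29]
|BD| ∈ [28, 68]
|AD| ∈ [19, 77]

|AD| ∈ [19, 77]  (≈ [19.0000, 77.0000])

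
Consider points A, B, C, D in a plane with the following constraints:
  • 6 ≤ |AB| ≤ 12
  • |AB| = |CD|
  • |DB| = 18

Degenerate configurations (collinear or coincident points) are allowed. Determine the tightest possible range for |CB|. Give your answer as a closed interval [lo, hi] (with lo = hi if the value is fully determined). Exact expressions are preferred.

|CB| ∈ [6, 30]  (≈ [6.0000, 30.0000])

|AB| ∈ [6, 12]
|BD| ∈ {18}
|CD| ∈ [6, 12]
|AD| ∈ [6, 30]
|BC| ∈ [6, 30]
|AC| ∈ [0, 42]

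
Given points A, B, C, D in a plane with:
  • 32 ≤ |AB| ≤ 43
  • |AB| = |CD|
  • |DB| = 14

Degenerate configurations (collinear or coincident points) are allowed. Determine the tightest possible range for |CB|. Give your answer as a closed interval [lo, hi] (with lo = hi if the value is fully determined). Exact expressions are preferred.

|CB| ∈ [18, 57]  (≈ [18.0000, 57.0000])

|AB| ∈ [32, 43]
|BD| ∈ {14}
|CD| ∈ [32, 43]
|AD| ∈ [18, 57]
|BC| ∈ [18, 57]
|AC| ∈ [0, 100]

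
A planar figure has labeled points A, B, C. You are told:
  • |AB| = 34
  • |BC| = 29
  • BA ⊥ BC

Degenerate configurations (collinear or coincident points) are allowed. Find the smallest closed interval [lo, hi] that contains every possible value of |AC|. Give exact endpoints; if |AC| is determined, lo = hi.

|AB| ∈ {34}
|BC| ∈ {29}
|AC| ∈ {√(1997)}

|AC| = √(1997)  (≈ 44.6878)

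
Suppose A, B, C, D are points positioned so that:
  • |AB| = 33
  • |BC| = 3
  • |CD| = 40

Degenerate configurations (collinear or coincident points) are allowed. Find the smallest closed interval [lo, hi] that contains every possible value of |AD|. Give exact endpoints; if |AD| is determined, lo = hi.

|AD| ∈ [4, 76]  (≈ [4.0000, 76.0000])

|AB| ∈ {33}
|BC| ∈ {3}
|CD| ∈ {40}
|AC| ∈ [30, 36]
|BD| ∈ [37, 43]
|AD| ∈ [4, 76]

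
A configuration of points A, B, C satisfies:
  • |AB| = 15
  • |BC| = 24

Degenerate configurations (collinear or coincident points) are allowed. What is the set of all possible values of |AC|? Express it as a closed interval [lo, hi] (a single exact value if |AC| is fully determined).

|AC| ∈ [9, 39]  (≈ [9.0000, 39.0000])

|AB| ∈ {15}
|BC| ∈ {24}
|AC| ∈ [9, 39]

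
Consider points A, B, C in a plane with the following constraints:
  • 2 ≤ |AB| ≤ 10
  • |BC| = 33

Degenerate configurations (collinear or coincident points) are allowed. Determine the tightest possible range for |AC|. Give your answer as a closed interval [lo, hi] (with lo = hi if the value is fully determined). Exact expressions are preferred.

|AC| ∈ [23, 43]  (≈ [23.0000, 43.0000])

|AB| ∈ [2, 10]
|BC| ∈ {33}
|AC| ∈ [23, 43]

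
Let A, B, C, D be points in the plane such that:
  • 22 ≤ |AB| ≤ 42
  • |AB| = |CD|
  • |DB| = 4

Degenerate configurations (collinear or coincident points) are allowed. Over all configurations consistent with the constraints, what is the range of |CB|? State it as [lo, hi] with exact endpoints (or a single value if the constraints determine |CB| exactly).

|AB| ∈ [22, 42]
|BD| ∈ {4}
|CD| ∈ [22, 42]
|AD| ∈ [18, 46]
|BC| ∈ [18, 46]
|AC| ∈ [0, 88]

|CB| ∈ [18, 46]  (≈ [18.0000, 46.0000])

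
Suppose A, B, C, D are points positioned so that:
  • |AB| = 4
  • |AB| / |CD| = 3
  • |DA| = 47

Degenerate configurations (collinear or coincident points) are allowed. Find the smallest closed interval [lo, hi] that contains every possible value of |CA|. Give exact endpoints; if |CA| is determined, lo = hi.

|AB| ∈ {4}
|AD| ∈ {47}
|CD| ∈ {4/3}
|BD| ∈ [43, 51]
|AC| ∈ [137/3, 145/3]
|BC| ∈ [125/3, 157/3]

|CA| ∈ [137/3, 145/3]  (≈ [45.6667, 48.3333])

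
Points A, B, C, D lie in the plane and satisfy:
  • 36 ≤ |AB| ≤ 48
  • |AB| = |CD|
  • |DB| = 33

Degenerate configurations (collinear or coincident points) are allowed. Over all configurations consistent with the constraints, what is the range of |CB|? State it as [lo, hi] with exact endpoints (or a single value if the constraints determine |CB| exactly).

|CB| ∈ [3, 81]  (≈ [3.0000, 81.0000])

|AB| ∈ [36, 48]
|BD| ∈ {33}
|CD| ∈ [36, 48]
|AD| ∈ [3, 81]
|BC| ∈ [3, 81]
|AC| ∈ [0, 129]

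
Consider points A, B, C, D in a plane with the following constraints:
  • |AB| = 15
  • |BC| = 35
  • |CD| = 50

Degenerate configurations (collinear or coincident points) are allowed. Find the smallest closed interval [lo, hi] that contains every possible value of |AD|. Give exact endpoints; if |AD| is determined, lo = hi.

|AB| ∈ {15}
|BC| ∈ {35}
|CD| ∈ {50}
|AC| ∈ [20, 50]
|BD| ∈ [15, 85]
|AD| ∈ [0, 100]

|AD| ∈ [0, 100]  (≈ [0.0000, 100.0000])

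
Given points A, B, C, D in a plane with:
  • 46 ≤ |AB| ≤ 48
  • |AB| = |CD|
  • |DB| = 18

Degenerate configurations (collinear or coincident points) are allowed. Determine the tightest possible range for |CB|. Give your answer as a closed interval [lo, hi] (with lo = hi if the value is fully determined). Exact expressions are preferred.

|AB| ∈ [46, 48]
|BD| ∈ {18}
|CD| ∈ [46, 48]
|AD| ∈ [28, 66]
|BC| ∈ [28, 66]
|AC| ∈ [0, 114]

|CB| ∈ [28, 66]  (≈ [28.0000, 66.0000])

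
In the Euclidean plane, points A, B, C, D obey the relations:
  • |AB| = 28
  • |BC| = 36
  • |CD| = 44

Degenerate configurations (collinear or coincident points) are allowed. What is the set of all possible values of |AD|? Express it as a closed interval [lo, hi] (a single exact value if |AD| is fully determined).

|AD| ∈ [0, 108]  (≈ [0.0000, 108.0000])

|AB| ∈ {28}
|BC| ∈ {36}
|CD| ∈ {44}
|AC| ∈ [8, 64]
|BD| ∈ [8, 80]
|AD| ∈ [0, 108]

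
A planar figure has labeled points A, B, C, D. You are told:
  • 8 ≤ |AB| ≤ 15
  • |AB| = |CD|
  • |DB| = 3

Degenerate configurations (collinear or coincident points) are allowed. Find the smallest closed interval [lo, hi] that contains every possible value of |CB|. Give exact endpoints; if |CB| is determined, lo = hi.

|CB| ∈ [5, 18]  (≈ [5.0000, 18.0000])

|AB| ∈ [8, 15]
|BD| ∈ {3}
|CD| ∈ [8, 15]
|AD| ∈ [5, 18]
|BC| ∈ [5, 18]
|AC| ∈ [0, 33]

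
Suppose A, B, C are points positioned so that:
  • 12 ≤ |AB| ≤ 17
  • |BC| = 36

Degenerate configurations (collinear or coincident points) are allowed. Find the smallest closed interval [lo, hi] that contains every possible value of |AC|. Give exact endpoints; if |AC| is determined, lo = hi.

|AB| ∈ [12, 17]
|BC| ∈ {36}
|AC| ∈ [19, 53]

|AC| ∈ [19, 53]  (≈ [19.0000, 53.0000])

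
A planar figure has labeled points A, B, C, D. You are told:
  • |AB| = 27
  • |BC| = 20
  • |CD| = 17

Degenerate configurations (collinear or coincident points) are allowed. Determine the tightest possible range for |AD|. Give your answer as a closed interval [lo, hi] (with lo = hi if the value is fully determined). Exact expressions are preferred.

|AB| ∈ {27}
|BC| ∈ {20}
|CD| ∈ {17}
|AC| ∈ [7, 47]
|BD| ∈ [3, 37]
|AD| ∈ [0, 64]

|AD| ∈ [0, 64]  (≈ [0.0000, 64.0000])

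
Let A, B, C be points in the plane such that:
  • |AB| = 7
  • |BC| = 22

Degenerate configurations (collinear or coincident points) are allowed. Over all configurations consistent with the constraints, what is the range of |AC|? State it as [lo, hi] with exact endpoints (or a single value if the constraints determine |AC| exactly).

|AB| ∈ {7}
|BC| ∈ {22}
|AC| ∈ [15, 29]

|AC| ∈ [15, 29]  (≈ [15.0000, 29.0000])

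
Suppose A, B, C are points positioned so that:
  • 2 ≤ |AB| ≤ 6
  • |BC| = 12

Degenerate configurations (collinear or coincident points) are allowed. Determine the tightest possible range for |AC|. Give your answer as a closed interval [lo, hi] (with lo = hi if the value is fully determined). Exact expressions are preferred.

|AB| ∈ [2, 6]
|BC| ∈ {12}
|AC| ∈ [6, 18]

|AC| ∈ [6, 18]  (≈ [6.0000, 18.0000])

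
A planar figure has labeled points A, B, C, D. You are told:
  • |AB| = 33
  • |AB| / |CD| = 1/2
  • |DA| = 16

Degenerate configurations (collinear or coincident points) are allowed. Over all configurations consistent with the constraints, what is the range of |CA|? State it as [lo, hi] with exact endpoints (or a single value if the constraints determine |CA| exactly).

|AB| ∈ {33}
|AD| ∈ {16}
|CD| ∈ {66}
|BD| ∈ [17, 49]
|AC| ∈ [50, 82]
|BC| ∈ [17, 115]

|CA| ∈ [50, 82]  (≈ [50.0000, 82.0000])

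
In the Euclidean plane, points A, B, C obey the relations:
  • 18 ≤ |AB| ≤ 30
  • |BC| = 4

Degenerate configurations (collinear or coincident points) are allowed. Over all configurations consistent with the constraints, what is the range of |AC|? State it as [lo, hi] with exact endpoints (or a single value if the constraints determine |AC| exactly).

|AB| ∈ [18, 30]
|BC| ∈ {4}
|AC| ∈ [14, 34]

|AC| ∈ [14, 34]  (≈ [14.0000, 34.0000])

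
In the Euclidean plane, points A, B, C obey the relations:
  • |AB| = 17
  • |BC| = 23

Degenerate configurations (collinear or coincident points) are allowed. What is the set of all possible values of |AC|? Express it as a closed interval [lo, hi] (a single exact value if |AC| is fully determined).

|AB| ∈ {17}
|BC| ∈ {23}
|AC| ∈ [6, 40]

|AC| ∈ [6, 40]  (≈ [6.0000, 40.0000])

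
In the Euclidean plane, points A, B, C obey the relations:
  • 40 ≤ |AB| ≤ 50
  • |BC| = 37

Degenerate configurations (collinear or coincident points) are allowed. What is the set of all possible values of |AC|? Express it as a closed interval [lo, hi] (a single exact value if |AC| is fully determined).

|AC| ∈ [3, 87]  (≈ [3.0000, 87.0000])

|AB| ∈ [40, 50]
|BC| ∈ {37}
|AC| ∈ [3, 87]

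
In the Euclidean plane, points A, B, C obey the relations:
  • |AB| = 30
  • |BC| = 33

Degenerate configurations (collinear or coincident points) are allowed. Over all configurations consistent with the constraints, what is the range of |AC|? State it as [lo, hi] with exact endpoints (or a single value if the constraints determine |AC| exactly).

|AB| ∈ {30}
|BC| ∈ {33}
|AC| ∈ [3, 63]

|AC| ∈ [3, 63]  (≈ [3.0000, 63.0000])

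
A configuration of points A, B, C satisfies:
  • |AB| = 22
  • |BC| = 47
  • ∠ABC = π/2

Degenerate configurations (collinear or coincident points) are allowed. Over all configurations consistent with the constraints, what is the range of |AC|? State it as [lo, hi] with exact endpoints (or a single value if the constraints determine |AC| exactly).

|AB| ∈ {22}
|BC| ∈ {47}
|AC| ∈ {√(2693)}

|AC| = √(2693)  (≈ 51.8941)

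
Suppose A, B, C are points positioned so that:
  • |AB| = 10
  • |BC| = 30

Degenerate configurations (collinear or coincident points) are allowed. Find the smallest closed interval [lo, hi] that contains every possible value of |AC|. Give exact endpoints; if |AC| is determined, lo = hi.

|AB| ∈ {10}
|BC| ∈ {30}
|AC| ∈ [20, 40]

|AC| ∈ [20, 40]  (≈ [20.0000, 40.0000])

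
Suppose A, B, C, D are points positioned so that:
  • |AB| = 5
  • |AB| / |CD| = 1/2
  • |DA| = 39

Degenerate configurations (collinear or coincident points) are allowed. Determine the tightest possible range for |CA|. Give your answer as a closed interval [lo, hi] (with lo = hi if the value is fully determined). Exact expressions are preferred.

|AB| ∈ {5}
|AD| ∈ {39}
|CD| ∈ {10}
|BD| ∈ [34, 44]
|AC| ∈ [29, 49]
|BC| ∈ [24, 54]

|CA| ∈ [29, 49]  (≈ [29.0000, 49.0000])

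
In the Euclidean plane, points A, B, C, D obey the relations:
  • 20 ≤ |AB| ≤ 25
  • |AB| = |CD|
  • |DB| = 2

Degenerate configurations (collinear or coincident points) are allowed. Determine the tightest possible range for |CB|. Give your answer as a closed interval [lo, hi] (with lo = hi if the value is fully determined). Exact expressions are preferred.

|CB| ∈ [18, 27]  (≈ [18.0000, 27.0000])

|AB| ∈ [20, 25]
|BD| ∈ {2}
|CD| ∈ [20, 25]
|AD| ∈ [18, 27]
|BC| ∈ [18, 27]
|AC| ∈ [0, 52]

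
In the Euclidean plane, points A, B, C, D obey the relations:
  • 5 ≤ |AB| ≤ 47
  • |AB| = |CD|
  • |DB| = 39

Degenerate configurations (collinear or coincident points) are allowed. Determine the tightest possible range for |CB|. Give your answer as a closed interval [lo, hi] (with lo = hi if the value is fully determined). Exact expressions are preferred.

|CB| ∈ [0, 86]  (≈ [0.0000, 86.0000])

|AB| ∈ [5, 47]
|BD| ∈ {39}
|CD| ∈ [5, 47]
|AD| ∈ [0, 86]
|BC| ∈ [0, 86]
|AC| ∈ [0, 133]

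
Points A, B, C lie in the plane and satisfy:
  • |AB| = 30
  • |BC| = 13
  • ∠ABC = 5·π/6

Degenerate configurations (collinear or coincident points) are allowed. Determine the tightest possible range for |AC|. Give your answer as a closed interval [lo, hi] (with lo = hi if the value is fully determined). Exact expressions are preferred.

|AC| = √(390·√(3) + 1069)  (≈ 41.7672)

|AB| ∈ {30}
|BC| ∈ {13}
|AC| ∈ {√(390·√(3) + 1069)}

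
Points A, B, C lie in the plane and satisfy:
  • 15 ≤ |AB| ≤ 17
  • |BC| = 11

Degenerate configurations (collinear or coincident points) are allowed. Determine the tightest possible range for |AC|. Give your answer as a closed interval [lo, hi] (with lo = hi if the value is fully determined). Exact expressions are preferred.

|AB| ∈ [15, 17]
|BC| ∈ {11}
|AC| ∈ [4, 28]

|AC| ∈ [4, 28]  (≈ [4.0000, 28.0000])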